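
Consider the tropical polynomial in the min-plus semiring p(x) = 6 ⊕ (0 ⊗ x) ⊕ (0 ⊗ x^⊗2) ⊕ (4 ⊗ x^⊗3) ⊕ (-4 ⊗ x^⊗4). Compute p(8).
p(8) = 6

A tropical monomial a ⊗ x^⊗i evaluates to a + i · x. Evaluating each term at x = 8:
  Term 0 contributes 6 + 0 · 8 = 6
  Term 1 contributes 0 + 1 · 8 = 8
  Term 2 contributes 0 + 2 · 8 = 16
  Term 3 contributes 4 + 3 · 8 = 28
  Term 4 contributes -4 + 4 · 8 = 28
p(8) = ⊕ of these = min[6, 8, 16, 28, 28] = 6.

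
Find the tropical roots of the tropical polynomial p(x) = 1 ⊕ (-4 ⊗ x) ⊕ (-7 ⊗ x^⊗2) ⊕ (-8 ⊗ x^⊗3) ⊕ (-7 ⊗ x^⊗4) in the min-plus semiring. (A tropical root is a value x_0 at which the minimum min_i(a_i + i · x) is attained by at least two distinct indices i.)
Roots: {-1, 1, 3, 5}

Each tropical root is a break point of the lower envelope of the lines y = a_i + i · x (there are 5 lines, with slopes 0, 1, ..., 4). Only the lines that attain the minimum somewhere contribute to roots; other lines are dominated. Here the surviving (envelope) indices are i = 4, i = 3, i = 2, i = 1, i = 0.
Intersections between consecutive envelope lines give the roots: for adjacent envelope indices i < j the intersection is x = (a_i − a_j) / (j − i). Reading off the sorted break points: {-1, 1, 3, 5}.
Verification: at each break x_0, at least two indices attain the minimum of min_i(a_i + i · x_0).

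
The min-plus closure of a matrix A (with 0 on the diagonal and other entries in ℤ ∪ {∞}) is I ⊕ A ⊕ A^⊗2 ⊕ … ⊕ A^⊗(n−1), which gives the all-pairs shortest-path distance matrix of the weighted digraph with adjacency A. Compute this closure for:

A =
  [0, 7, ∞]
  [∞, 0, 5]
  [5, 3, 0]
Closure =
  [0, 7, 12]
  [10, 0, 5]
  [5, 3, 0]

This is the Floyd-Warshall all-pairs shortest-path computation. For each intermediate vertex k = 0, 1, …, 2, update dist[i][j] ← min(dist[i][j], dist[i][k] + dist[k][j]). The final matrix gives, for each (i, j), the minimum total weight of any directed path from i to j (possibly empty when i = j).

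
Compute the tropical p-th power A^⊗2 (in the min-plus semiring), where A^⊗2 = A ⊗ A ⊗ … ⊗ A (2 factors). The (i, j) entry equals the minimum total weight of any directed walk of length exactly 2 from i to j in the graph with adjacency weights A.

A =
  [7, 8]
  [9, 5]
A^⊗2 =
  [14, 13]
  [14, 10]

Each entry (A^⊗2)_ij equals the minimum over all length-2 walks i = v_0 → v_1 → … → v_2 = j of Σ_t A[v_t][v_{t+1}]. For example, for (i, j) = (0, 1) we minimise over 2 possible intermediate vertex sequences; the minimum is 13, attained along the walk 0 → 1 → 1.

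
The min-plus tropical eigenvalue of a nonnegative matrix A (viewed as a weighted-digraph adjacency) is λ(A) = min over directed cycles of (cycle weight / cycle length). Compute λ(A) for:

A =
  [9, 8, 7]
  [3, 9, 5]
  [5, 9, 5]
λ(A) = 5

Enumerate directed cycles and compute their means (weight / length). Sample:
  cycle 0 → 0: weight = 9, length = 1, mean = 9/1 ≈ 9.000
  cycle 1 → 1: weight = 9, length = 1, mean = 9/1 ≈ 9.000
  cycle 2 → 2: weight = 5, length = 1, mean = 5/1 ≈ 5.000
  cycle 0 → 1 → 0: weight = 11, length = 2, mean = 11/2 ≈ 5.500
  cycle 0 → 2 → 0: weight = 12, length = 2, mean = 12/2 ≈ 6.000
  cycle 1 → 0 → 1: weight = 11, length = 2, mean = 11/2 ≈ 5.500
Minimum mean = 5.000, attained e.g. along the cycle 2 → 2 with weight 5 and length 1. So λ(A) = 5/1 = 5.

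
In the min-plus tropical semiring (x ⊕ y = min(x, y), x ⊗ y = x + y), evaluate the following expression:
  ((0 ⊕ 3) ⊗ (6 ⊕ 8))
((0 ⊕ 3) ⊗ (6 ⊕ 8)) = 6

Expand innermost to outermost. Recall ⊕ takes the minimum of its arguments and ⊗ takes their sum. Working out the expression ((0 ⊕ 3) ⊗ (6 ⊕ 8)) gives 6.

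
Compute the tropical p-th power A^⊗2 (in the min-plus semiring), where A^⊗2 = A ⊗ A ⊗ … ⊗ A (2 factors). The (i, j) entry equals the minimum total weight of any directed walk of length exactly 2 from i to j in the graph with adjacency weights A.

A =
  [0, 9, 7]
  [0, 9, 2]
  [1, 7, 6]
A^⊗2 =
  [0, 9, 7]
  [0, 9, 7]
  [1, 10, 8]

Each entry (A^⊗2)_ij equals the minimum over all length-2 walks i = v_0 → v_1 → … → v_2 = j of Σ_t A[v_t][v_{t+1}]. For example, for (i, j) = (0, 2) we minimise over 3 possible intermediate vertex sequences; the minimum is 7, attained along the walk 0 → 0 → 2.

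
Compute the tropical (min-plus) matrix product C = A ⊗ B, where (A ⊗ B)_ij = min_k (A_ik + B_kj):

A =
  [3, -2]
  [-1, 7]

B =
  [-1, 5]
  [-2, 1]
A ⊗ B =
  [-4, -1]
  [-2, 4]

Apply the min-plus product entry-by-entry:
  C[0][0] = min over k of (A[0][0] + B[0][0] = 3 + -1 = 2, A[0][1] + B[1][0] = -2 + -2 = -4) = -4 (attained at k = 1)
  C[0][1] = min over k of (A[0][0] + B[0][1] = 3 + 5 = 8, A[0][1] + B[1][1] = -2 + 1 = -1) = -1 (attained at k = 1)
  C[1][0] = min over k of (A[1][0] + B[0][0] = -1 + -1 = -2, A[1][1] + B[1][0] = 7 + -2 = 5) = -2 (attained at k = 0)
  C[1][1] = min over k of (A[1][0] + B[0][1] = -1 + 5 = 4, A[1][1] + B[1][1] = 7 + 1 = 8) = 4 (attained at k = 0)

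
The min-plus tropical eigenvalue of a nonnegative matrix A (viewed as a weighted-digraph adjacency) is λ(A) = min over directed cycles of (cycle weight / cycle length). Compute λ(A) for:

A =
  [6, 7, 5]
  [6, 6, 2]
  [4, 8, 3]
λ(A) = 3

Enumerate directed cycles and compute their means (weight / length). Sample:
  cycle 0 → 0: weight = 6, length = 1, mean = 6/1 ≈ 6.000
  cycle 1 → 1: weight = 6, length = 1, mean = 6/1 ≈ 6.000
  cycle 2 → 2: weight = 3, length = 1, mean = 3/1 ≈ 3.000
  cycle 0 → 1 → 0: weight = 13, length = 2, mean = 13/2 ≈ 6.500
  cycle 0 → 2 → 0: weight = 9, length = 2, mean = 9/2 ≈ 4.500
  cycle 1 → 0 → 1: weight = 13, length = 2, mean = 13/2 ≈ 6.500
Minimum mean = 3.000, attained e.g. along the cycle 2 → 2 with weight 3 and length 1. So λ(A) = 3/1 = 3.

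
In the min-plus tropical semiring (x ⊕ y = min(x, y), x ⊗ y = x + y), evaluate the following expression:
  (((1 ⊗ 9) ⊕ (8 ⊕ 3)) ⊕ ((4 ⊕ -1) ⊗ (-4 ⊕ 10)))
(((1 ⊗ 9) ⊕ (8 ⊕ 3)) ⊕ ((4 ⊕ -1) ⊗ (-4 ⊕ 10))) = -5

Expand innermost to outermost. Recall ⊕ takes the minimum of its arguments and ⊗ takes their sum. Working out the expression (((1 ⊗ 9) ⊕ (8 ⊕ 3)) ⊕ ((4 ⊕ -1) ⊗ (-4 ⊕ 10))) gives -5.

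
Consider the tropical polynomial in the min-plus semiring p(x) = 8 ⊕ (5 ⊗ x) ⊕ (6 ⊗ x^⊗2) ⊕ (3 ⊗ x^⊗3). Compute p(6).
p(6) = 8

A tropical monomial a ⊗ x^⊗i evaluates to a + i · x. Evaluating each term at x = 6:
  Term 0 contributes 8 + 0 · 6 = 8
  Term 1 contributes 5 + 1 · 6 = 11
  Term 2 contributes 6 + 2 · 6 = 18
  Term 3 contributes 3 + 3 · 6 = 21
p(6) = ⊕ of these = min[8, 11, 18, 21] = 8.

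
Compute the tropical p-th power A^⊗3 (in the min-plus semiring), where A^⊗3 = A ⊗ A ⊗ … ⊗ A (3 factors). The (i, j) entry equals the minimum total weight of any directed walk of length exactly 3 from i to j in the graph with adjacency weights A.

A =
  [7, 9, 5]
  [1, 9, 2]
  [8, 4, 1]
A^⊗3 =
  [10, 10, 7]
  [7, 7, 4]
  [6, 6, 3]

Each entry (A^⊗3)_ij equals the minimum over all length-3 walks i = v_0 → v_1 → … → v_3 = j of Σ_t A[v_t][v_{t+1}]. For example, for (i, j) = (0, 2) we minimise over 9 possible intermediate vertex sequences; the minimum is 7, attained along the walk 0 → 2 → 2 → 2.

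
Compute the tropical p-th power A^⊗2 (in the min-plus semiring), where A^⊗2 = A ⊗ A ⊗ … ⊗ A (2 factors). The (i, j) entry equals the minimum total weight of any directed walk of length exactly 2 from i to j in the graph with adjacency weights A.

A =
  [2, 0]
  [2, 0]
A^⊗2 =
  [2, 0]
  [2, 0]

Each entry (A^⊗2)_ij equals the minimum over all length-2 walks i = v_0 → v_1 → … → v_2 = j of Σ_t A[v_t][v_{t+1}]. For example, for (i, j) = (0, 1) we minimise over 2 possible intermediate vertex sequences; the minimum is 0, attained along the walk 0 → 1 → 1.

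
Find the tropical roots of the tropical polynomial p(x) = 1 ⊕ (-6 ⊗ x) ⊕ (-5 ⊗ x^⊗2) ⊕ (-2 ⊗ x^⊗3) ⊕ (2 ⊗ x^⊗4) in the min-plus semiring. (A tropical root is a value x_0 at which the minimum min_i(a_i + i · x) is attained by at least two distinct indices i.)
Roots: {-4, -3, -1, 7}

Each tropical root is a break point of the lower envelope of the lines y = a_i + i · x (there are 5 lines, with slopes 0, 1, ..., 4). Only the lines that attain the minimum somewhere contribute to roots; other lines are dominated. Here the surviving (envelope) indices are i = 4, i = 3, i = 2, i = 1, i = 0.
Intersections between consecutive envelope lines give the roots: for adjacent envelope indices i < j the intersection is x = (a_i − a_j) / (j − i). Reading off the sorted break points: {-4, -3, -1, 7}.
Verification: at each break x_0, at least two indices attain the minimum of min_i(a_i + i · x_0).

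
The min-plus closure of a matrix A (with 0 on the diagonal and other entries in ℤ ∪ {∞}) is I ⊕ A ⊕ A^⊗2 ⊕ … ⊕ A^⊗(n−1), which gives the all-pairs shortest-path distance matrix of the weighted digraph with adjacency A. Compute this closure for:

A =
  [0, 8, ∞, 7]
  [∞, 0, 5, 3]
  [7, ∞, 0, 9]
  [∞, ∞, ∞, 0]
Closure =
  [0, 8, 13, 7]
  [12, 0, 5, 3]
  [7, 15, 0, 9]
  [∞, ∞, ∞, 0]

This is the Floyd-Warshall all-pairs shortest-path computation. For each intermediate vertex k = 0, 1, …, 3, update dist[i][j] ← min(dist[i][j], dist[i][k] + dist[k][j]). The final matrix gives, for each (i, j), the minimum total weight of any directed path from i to j (possibly empty when i = j).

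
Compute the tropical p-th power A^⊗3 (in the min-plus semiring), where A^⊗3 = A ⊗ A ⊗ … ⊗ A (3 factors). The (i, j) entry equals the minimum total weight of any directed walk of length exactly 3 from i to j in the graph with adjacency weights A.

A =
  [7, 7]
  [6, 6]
A^⊗3 =
  [19, 19]
  [18, 18]

Each entry (A^⊗3)_ij equals the minimum over all length-3 walks i = v_0 → v_1 → … → v_3 = j of Σ_t A[v_t][v_{t+1}]. For example, for (i, j) = (0, 1) we minimise over 4 possible intermediate vertex sequences; the minimum is 19, attained along the walk 0 → 1 → 1 → 1.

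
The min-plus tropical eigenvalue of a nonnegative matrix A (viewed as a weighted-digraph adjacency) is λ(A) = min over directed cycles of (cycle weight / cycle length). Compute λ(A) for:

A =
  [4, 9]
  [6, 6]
λ(A) = 4

Enumerate directed cycles and compute their means (weight / length). Sample:
  cycle 0 → 0: weight = 4, length = 1, mean = 4/1 ≈ 4.000
  cycle 1 → 1: weight = 6, length = 1, mean = 6/1 ≈ 6.000
  cycle 0 → 1 → 0: weight = 15, length = 2, mean = 15/2 ≈ 7.500
  cycle 1 → 0 → 1: weight = 15, length = 2, mean = 15/2 ≈ 7.500
Minimum mean = 4.000, attained e.g. along the cycle 0 → 0 with weight 4 and length 1. So λ(A) = 4/1 = 4.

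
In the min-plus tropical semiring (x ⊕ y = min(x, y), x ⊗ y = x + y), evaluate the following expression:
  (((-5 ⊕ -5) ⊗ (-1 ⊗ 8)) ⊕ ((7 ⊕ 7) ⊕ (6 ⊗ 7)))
(((-5 ⊕ -5) ⊗ (-1 ⊗ 8)) ⊕ ((7 ⊕ 7) ⊕ (6 ⊗ 7))) = 2

Expand innermost to outermost. Recall ⊕ takes the minimum of its arguments and ⊗ takes their sum. Working out the expression (((-5 ⊕ -5) ⊗ (-1 ⊗ 8)) ⊕ ((7 ⊕ 7) ⊕ (6 ⊗ 7))) gives 2.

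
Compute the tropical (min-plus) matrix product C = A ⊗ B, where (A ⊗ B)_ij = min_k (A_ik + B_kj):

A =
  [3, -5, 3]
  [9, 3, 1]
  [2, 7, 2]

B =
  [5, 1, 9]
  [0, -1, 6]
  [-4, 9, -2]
A ⊗ B =
  [-5, -6, 1]
  [-3, 2, -1]
  [-2, 3, 0]

Apply the min-plus product entry-by-entry:
  C[0][0] = min over k of (A[0][0] + B[0][0] = 3 + 5 = 8, A[0][1] + B[1][0] = -5 + 0 = -5, A[0][2] + B[2][0] = 3 + -4 = -1) = -5 (attained at k = 1)
  C[0][1] = min over k of (A[0][0] + B[0][1] = 3 + 1 = 4, A[0][1] + B[1][1] = -5 + -1 = -6, A[0][2] + B[2][1] = 3 + 9 = 12) = -6 (attained at k = 1)
  C[0][2] = min over k of (A[0][0] + B[0][2] = 3 + 9 = 12, A[0][1] + B[1][2] = -5 + 6 = 1, A[0][2] + B[2][2] = 3 + -2 = 1) = 1 (attained at k = 1)
  C[1][0] = min over k of (A[1][0] + B[0][0] = 9 + 5 = 14, A[1][1] + B[1][0] = 3 + 0 = 3, A[1][2] + B[2][0] = 1 + -4 = -3) = -3 (attained at k = 2)
  C[1][1] = min over k of (A[1][0] + B[0][1] = 9 + 1 = 10, A[1][1] + B[1][1] = 3 + -1 = 2, A[1][2] + B[2][1] = 1 + 9 = 10) = 2 (attained at k = 1)
  C[1][2] = min over k of (A[1][0] + B[0][2] = 9 + 9 = 18, A[1][1] + B[1][2] = 3 + 6 = 9, A[1][2] + B[2][2] = 1 + -2 = -1) = -1 (attained at k = 2)
  C[2][0] = min over k of (A[2][0] + B[0][0] = 2 + 5 = 7, A[2][1] + B[1][0] = 7 + 0 = 7, A[2][2] + B[2][0] = 2 + -4 = -2) = -2 (attained at k = 2)
  C[2][1] = min over k of (A[2][0] + B[0][1] = 2 + 1 = 3, A[2][1] + B[1][1] = 7 + -1 = 6, A[2][2] + B[2][1] = 2 + 9 = 11) = 3 (attained at k = 0)
  C[2][2] = min over k of (A[2][0] + B[0][2] = 2 + 9 = 11, A[2][1] + B[1][2] = 7 + 6 = 13, A[2][2] + B[2][2] = 2 + -2 = 0) = 0 (attained at k = 2)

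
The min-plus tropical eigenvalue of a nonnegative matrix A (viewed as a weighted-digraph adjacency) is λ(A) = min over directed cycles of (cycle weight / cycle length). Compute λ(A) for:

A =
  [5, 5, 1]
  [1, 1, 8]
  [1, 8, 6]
λ(A) = 1

Enumerate directed cycles and compute their means (weight / length). Sample:
  cycle 0 → 0: weight = 5, length = 1, mean = 5/1 ≈ 5.000
  cycle 1 → 1: weight = 1, length = 1, mean = 1/1 ≈ 1.000
  cycle 2 → 2: weight = 6, length = 1, mean = 6/1 ≈ 6.000
  cycle 0 → 1 → 0: weight = 6, length = 2, mean = 6/2 ≈ 3.000
  cycle 0 → 2 → 0: weight = 2, length = 2, mean = 2/2 ≈ 1.000
  cycle 1 → 0 → 1: weight = 6, length = 2, mean = 6/2 ≈ 3.000
Minimum mean = 1.000, attained e.g. along the cycle 1 → 1 with weight 1 and length 1. So λ(A) = 1/1 = 1.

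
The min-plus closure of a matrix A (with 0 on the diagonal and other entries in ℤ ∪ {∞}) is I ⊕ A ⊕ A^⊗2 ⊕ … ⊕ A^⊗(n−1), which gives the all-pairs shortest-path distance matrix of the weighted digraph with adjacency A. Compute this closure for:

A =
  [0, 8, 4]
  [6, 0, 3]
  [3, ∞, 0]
Closure =
  [0, 8, 4]
  [6, 0, 3]
  [3, 11, 0]

This is the Floyd-Warshall all-pairs shortest-path computation. For each intermediate vertex k = 0, 1, …, 2, update dist[i][j] ← min(dist[i][j], dist[i][k] + dist[k][j]). The final matrix gives, for each (i, j), the minimum total weight of any directed path from i to j (possibly empty when i = j).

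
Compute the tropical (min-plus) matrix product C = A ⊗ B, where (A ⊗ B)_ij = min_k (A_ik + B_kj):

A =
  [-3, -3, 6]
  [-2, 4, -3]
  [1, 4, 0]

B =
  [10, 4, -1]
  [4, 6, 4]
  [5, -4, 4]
A ⊗ B =
  [1, 1, -4]
  [2, -7, -3]
  [5, -4, 0]

Apply the min-plus product entry-by-entry:
  C[0][0] = min over k of (A[0][0] + B[0][0] = -3 + 10 = 7, A[0][1] + B[1][0] = -3 + 4 = 1, A[0][2] + B[2][0] = 6 + 5 = 11) = 1 (attained at k = 1)
  C[0][1] = min over k of (A[0][0] + B[0][1] = -3 + 4 = 1, A[0][1] + B[1][1] = -3 + 6 = 3, A[0][2] + B[2][1] = 6 + -4 = 2) = 1 (attained at k = 0)
  C[0][2] = min over k of (A[0][0] + B[0][2] = -3 + -1 = -4, A[0][1] + B[1][2] = -3 + 4 = 1, A[0][2] + B[2][2] = 6 + 4 = 10) = -4 (attained at k = 0)
  C[1][0] = min over k of (A[1][0] + B[0][0] = -2 + 10 = 8, A[1][1] + B[1][0] = 4 + 4 = 8, A[1][2] + B[2][0] = -3 + 5 = 2) = 2 (attained at k = 2)
  C[1][1] = min over k of (A[1][0] + B[0][1] = -2 + 4 = 2, A[1][1] + B[1][1] = 4 + 6 = 10, A[1][2] + B[2][1] = -3 + -4 = -7) = -7 (attained at k = 2)
  C[1][2] = min over k of (A[1][0] + B[0][2] = -2 + -1 = -3, A[1][1] + B[1][2] = 4 + 4 = 8, A[1][2] + B[2][2] = -3 + 4 = 1) = -3 (attained at k = 0)
  C[2][0] = min over k of (A[2][0] + B[0][0] = 1 + 10 = 11, A[2][1] + B[1][0] = 4 + 4 = 8, A[2][2] + B[2][0] = 0 + 5 = 5) = 5 (attained at k = 2)
  C[2][1] = min over k of (A[2][0] + B[0][1] = 1 + 4 = 5, A[2][1] + B[1][1] = 4 + 6 = 10, A[2][2] + B[2][1] = 0 + -4 = -4) = -4 (attained at k = 2)
  C[2][2] = min over k of (A[2][0] + B[0][2] = 1 + -1 = 0, A[2][1] + B[1][2] = 4 + 4 = 8, A[2][2] + B[2][2] = 0 + 4 = 4) = 0 (attained at k = 0)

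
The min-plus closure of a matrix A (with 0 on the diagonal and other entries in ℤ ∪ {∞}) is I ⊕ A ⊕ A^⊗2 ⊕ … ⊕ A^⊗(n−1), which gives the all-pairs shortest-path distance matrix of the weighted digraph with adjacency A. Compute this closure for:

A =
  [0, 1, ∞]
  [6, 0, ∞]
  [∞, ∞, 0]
Closure =
  [0, 1, ∞]
  [6, 0, ∞]
  [∞, ∞, 0]

This is the Floyd-Warshall all-pairs shortest-path computation. For each intermediate vertex k = 0, 1, …, 2, update dist[i][j] ← min(dist[i][j], dist[i][k] + dist[k][j]). The final matrix gives, for each (i, j), the minimum total weight of any directed path from i to j (possibly empty when i = j).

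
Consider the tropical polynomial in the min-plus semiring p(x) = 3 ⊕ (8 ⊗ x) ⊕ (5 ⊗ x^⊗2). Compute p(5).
p(5) = 3

A tropical monomial a ⊗ x^⊗i evaluates to a + i · x. Evaluating each term at x = 5:
  Term 0 contributes 3 + 0 · 5 = 3
  Term 1 contributes 8 + 1 · 5 = 13
  Term 2 contributes 5 + 2 · 5 = 15
p(5) = ⊕ of these = min[3, 13, 15] = 3.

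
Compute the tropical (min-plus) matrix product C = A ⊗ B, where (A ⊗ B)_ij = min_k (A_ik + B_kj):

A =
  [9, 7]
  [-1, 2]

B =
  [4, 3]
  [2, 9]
A ⊗ B =
  [9, 12]
  [3, 2]

Apply the min-plus product entry-by-entry:
  C[0][0] = min over k of (A[0][0] + B[0][0] = 9 + 4 = 13, A[0][1] + B[1][0] = 7 + 2 = 9) = 9 (attained at k = 1)
  C[0][1] = min over k of (A[0][0] + B[0][1] = 9 + 3 = 12, A[0][1] + B[1][1] = 7 + 9 = 16) = 12 (attained at k = 0)
  C[1][0] = min over k of (A[1][0] + B[0][0] = -1 + 4 = 3, A[1][1] + B[1][0] = 2 + 2 = 4) = 3 (attained at k = 0)
  C[1][1] = min over k of (A[1][0] + B[0][1] = -1 + 3 = 2, A[1][1] + B[1][1] = 2 + 9 = 11) = 2 (attained at k = 0)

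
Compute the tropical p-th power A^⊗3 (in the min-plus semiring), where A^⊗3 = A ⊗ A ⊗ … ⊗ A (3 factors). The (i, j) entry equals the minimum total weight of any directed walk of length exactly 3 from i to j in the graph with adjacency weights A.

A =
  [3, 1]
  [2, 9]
A^⊗3 =
  [6, 4]
  [5, 6]

Each entry (A^⊗3)_ij equals the minimum over all length-3 walks i = v_0 → v_1 → … → v_3 = j of Σ_t A[v_t][v_{t+1}]. For example, for (i, j) = (0, 1) we minimise over 4 possible intermediate vertex sequences; the minimum is 4, attained along the walk 0 → 1 → 0 → 1.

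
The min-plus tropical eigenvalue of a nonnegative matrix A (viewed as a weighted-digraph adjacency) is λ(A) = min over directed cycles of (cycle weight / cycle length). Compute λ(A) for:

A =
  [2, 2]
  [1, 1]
λ(A) = 1

Enumerate directed cycles and compute their means (weight / length). Sample:
  cycle 0 → 0: weight = 2, length = 1, mean = 2/1 ≈ 2.000
  cycle 1 → 1: weight = 1, length = 1, mean = 1/1 ≈ 1.000
  cycle 0 → 1 → 0: weight = 3, length = 2, mean = 3/2 ≈ 1.500
  cycle 1 → 0 → 1: weight = 3, length = 2, mean = 3/2 ≈ 1.500
Minimum mean = 1.000, attained e.g. along the cycle 1 → 1 with weight 1 and length 1. So λ(A) = 1/1 = 1.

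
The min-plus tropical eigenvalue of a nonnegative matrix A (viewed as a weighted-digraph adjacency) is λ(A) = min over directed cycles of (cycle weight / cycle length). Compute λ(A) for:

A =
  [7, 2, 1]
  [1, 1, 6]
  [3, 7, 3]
λ(A) = 1

Enumerate directed cycles and compute their means (weight / length). Sample:
  cycle 0 → 0: weight = 7, length = 1, mean = 7/1 ≈ 7.000
  cycle 1 → 1: weight = 1, length = 1, mean = 1/1 ≈ 1.000
  cycle 2 → 2: weight = 3, length = 1, mean = 3/1 ≈ 3.000
  cycle 0 → 1 → 0: weight = 3, length = 2, mean = 3/2 ≈ 1.500
  cycle 0 → 2 → 0: weight = 4, length = 2, mean = 4/2 ≈ 2.000
  cycle 1 → 0 → 1: weight = 3, length = 2, mean = 3/2 ≈ 1.500
Minimum mean = 1.000, attained e.g. along the cycle 1 → 1 with weight 1 and length 1. So λ(A) = 1/1 = 1.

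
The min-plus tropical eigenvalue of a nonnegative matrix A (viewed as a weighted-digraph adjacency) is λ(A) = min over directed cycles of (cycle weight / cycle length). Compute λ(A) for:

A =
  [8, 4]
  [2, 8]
λ(A) = 3

Enumerate directed cycles and compute their means (weight / length). Sample:
  cycle 0 → 0: weight = 8, length = 1, mean = 8/1 ≈ 8.000
  cycle 1 → 1: weight = 8, length = 1, mean = 8/1 ≈ 8.000
  cycle 0 → 1 → 0: weight = 6, length = 2, mean = 6/2 ≈ 3.000
  cycle 1 → 0 → 1: weight = 6, length = 2, mean = 6/2 ≈ 3.000
Minimum mean = 3.000, attained e.g. along the cycle 0 → 1 → 0 with weight 6 and length 2. So λ(A) = 6/2 = 3.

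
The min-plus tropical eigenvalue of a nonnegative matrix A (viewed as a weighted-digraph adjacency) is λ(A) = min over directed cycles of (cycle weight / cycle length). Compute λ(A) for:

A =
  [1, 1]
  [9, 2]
λ(A) = 1

Enumerate directed cycles and compute their means (weight / length). Sample:
  cycle 0 → 0: weight = 1, length = 1, mean = 1/1 ≈ 1.000
  cycle 1 → 1: weight = 2, length = 1, mean = 2/1 ≈ 2.000
  cycle 0 → 1 → 0: weight = 10, length = 2, mean = 10/2 ≈ 5.000
  cycle 1 → 0 → 1: weight = 10, length = 2, mean = 10/2 ≈ 5.000
Minimum mean = 1.000, attained e.g. along the cycle 0 → 0 with weight 1 and length 1. So λ(A) = 1/1 = 1.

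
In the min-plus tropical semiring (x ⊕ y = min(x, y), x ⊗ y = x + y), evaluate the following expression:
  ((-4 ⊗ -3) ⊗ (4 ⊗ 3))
((-4 ⊗ -3) ⊗ (4 ⊗ 3)) = 0

Expand innermost to outermost. Recall ⊕ takes the minimum of its arguments and ⊗ takes their sum. Working out the expression ((-4 ⊗ -3) ⊗ (4 ⊗ 3)) gives 0.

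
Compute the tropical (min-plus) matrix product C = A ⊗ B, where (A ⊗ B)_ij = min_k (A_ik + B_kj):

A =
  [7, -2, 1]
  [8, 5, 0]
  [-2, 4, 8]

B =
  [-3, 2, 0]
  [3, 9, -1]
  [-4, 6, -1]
A ⊗ B =
  [-3, 7, -3]
  [-4, 6, -1]
  [-5, 0, -2]

Apply the min-plus product entry-by-entry:
  C[0][0] = min over k of (A[0][0] + B[0][0] = 7 + -3 = 4, A[0][1] + B[1][0] = -2 + 3 = 1, A[0][2] + B[2][0] = 1 + -4 = -3) = -3 (attained at k = 2)
  C[0][1] = min over k of (A[0][0] + B[0][1] = 7 + 2 = 9, A[0][1] + B[1][1] = -2 + 9 = 7, A[0][2] + B[2][1] = 1 + 6 = 7) = 7 (attained at k = 1)
  C[0][2] = min over k of (A[0][0] + B[0][2] = 7 + 0 = 7, A[0][1] + B[1][2] = -2 + -1 = -3, A[0][2] + B[2][2] = 1 + -1 = 0) = -3 (attained at k = 1)
  C[1][0] = min over k of (A[1][0] + B[0][0] = 8 + -3 = 5, A[1][1] + B[1][0] = 5 + 3 = 8, A[1][2] + B[2][0] = 0 + -4 = -4) = -4 (attained at k = 2)
  C[1][1] = min over k of (A[1][0] + B[0][1] = 8 + 2 = 10, A[1][1] + B[1][1] = 5 + 9 = 14, A[1][2] + B[2][1] = 0 + 6 = 6) = 6 (attained at k = 2)
  C[1][2] = min over k of (A[1][0] + B[0][2] = 8 + 0 = 8, A[1][1] + B[1][2] = 5 + -1 = 4, A[1][2] + B[2][2] = 0 + -1 = -1) = -1 (attained at k = 2)
  C[2][0] = min over k of (A[2][0] + B[0][0] = -2 + -3 = -5, A[2][1] + B[1][0] = 4 + 3 = 7, A[2][2] + B[2][0] = 8 + -4 = 4) = -5 (attained at k = 0)
  C[2][1] = min over k of (A[2][0] + B[0][1] = -2 + 2 = 0, A[2][1] + B[1][1] = 4 + 9 = 13, A[2][2] + B[2][1] = 8 + 6 = 14) = 0 (attained at k = 0)
  C[2][2] = min over k of (A[2][0] + B[0][2] = -2 + 0 = -2, A[2][1] + B[1][2] = 4 + -1 = 3, A[2][2] + B[2][2] = 8 + -1 = 7) = -2 (attained at k = 0)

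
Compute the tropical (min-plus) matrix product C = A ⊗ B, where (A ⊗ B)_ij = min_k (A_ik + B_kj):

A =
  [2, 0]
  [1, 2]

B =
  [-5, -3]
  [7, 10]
A ⊗ B =
  [-3, -1]
  [-4, -2]

Apply the min-plus product entry-by-entry:
  C[0][0] = min over k of (A[0][0] + B[0][0] = 2 + -5 = -3, A[0][1] + B[1][0] = 0 + 7 = 7) = -3 (attained at k = 0)
  C[0][1] = min over k of (A[0][0] + B[0][1] = 2 + -3 = -1, A[0][1] + B[1][1] = 0 + 10 = 10) = -1 (attained at k = 0)
  C[1][0] = min over k of (A[1][0] + B[0][0] = 1 + -5 = -4, A[1][1] + B[1][0] = 2 + 7 = 9) = -4 (attained at k = 0)
  C[1][1] = min over k of (A[1][0] + B[0][1] = 1 + -3 = -2, A[1][1] + B[1][1] = 2 + 10 = 12) = -2 (attained at k = 0)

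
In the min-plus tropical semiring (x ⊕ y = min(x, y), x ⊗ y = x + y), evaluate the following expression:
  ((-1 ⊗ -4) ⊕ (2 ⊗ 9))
((-1 ⊗ -4) ⊕ (2 ⊗ 9)) = -5

Expand innermost to outermost. Recall ⊕ takes the minimum of its arguments and ⊗ takes their sum. Working out the expression ((-1 ⊗ -4) ⊕ (2 ⊗ 9)) gives -5.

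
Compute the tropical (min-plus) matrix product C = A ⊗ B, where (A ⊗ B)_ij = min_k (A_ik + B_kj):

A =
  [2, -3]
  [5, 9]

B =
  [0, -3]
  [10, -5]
A ⊗ B =
  [2, -8]
  [5, 2]

Apply the min-plus product entry-by-entry:
  C[0][0] = min over k of (A[0][0] + B[0][0] = 2 + 0 = 2, A[0][1] + B[1][0] = -3 + 10 = 7) = 2 (attained at k = 0)
  C[0][1] = min over k of (A[0][0] + B[0][1] = 2 + -3 = -1, A[0][1] + B[1][1] = -3 + -5 = -8) = -8 (attained at k = 1)
  C[1][0] = min over k of (A[1][0] + B[0][0] = 5 + 0 = 5, A[1][1] + B[1][0] = 9 + 10 = 19) = 5 (attained at k = 0)
  C[1][1] = min over k of (A[1][0] + B[0][1] = 5 + -3 = 2, A[1][1] + B[1][1] = 9 + -5 = 4) = 2 (attained at k = 0)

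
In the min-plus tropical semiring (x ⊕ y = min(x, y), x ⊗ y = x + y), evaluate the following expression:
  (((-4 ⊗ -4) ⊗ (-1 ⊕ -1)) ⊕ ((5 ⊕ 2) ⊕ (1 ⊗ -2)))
(((-4 ⊗ -4) ⊗ (-1 ⊕ -1)) ⊕ ((5 ⊕ 2) ⊕ (1 ⊗ -2))) = -9

Expand innermost to outermost. Recall ⊕ takes the minimum of its arguments and ⊗ takes their sum. Working out the expression (((-4 ⊗ -4) ⊗ (-1 ⊕ -1)) ⊕ ((5 ⊕ 2) ⊕ (1 ⊗ -2))) gives -9.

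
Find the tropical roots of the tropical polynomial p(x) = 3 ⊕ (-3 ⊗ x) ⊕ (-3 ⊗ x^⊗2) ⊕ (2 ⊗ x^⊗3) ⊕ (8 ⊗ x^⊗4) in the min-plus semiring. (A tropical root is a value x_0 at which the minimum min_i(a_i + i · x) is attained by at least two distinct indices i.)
Roots: {-6, -5, 0, 6}

Each tropical root is a break point of the lower envelope of the lines y = a_i + i · x (there are 5 lines, with slopes 0, 1, ..., 4). Only the lines that attain the minimum somewhere contribute to roots; other lines are dominated. Here the surviving (envelope) indices are i = 4, i = 3, i = 2, i = 1, i = 0.
Intersections between consecutive envelope lines give the roots: for adjacent envelope indices i < j the intersection is x = (a_i − a_j) / (j − i). Reading off the sorted break points: {-6, -5, 0, 6}.
Verification: at each break x_0, at least two indices attain the minimum of min_i(a_i + i · x_0).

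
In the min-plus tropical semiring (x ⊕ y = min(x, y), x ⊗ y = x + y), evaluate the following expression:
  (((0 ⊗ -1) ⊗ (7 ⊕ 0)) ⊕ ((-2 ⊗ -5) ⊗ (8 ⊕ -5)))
(((0 ⊗ -1) ⊗ (7 ⊕ 0)) ⊕ ((-2 ⊗ -5) ⊗ (8 ⊕ -5))) = -12

Expand innermost to outermost. Recall ⊕ takes the minimum of its arguments and ⊗ takes their sum. Working out the expression (((0 ⊗ -1) ⊗ (7 ⊕ 0)) ⊕ ((-2 ⊗ -5) ⊗ (8 ⊕ -5))) gives -12.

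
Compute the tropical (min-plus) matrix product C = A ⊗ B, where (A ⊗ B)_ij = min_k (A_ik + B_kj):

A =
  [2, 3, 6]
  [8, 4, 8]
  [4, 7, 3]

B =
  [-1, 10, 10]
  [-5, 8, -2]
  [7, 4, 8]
A ⊗ B =
  [-2, 10, 1]
  [-1, 12, 2]
  [2, 7, 5]

Apply the min-plus product entry-by-entry:
  C[0][0] = min over k of (A[0][0] + B[0][0] = 2 + -1 = 1, A[0][1] + B[1][0] = 3 + -5 = -2, A[0][2] + B[2][0] = 6 + 7 = 13) = -2 (attained at k = 1)
  C[0][1] = min over k of (A[0][0] + B[0][1] = 2 + 10 = 12, A[0][1] + B[1][1] = 3 + 8 = 11, A[0][2] + B[2][1] = 6 + 4 = 10) = 10 (attained at k = 2)
  C[0][2] = min over k of (A[0][0] + B[0][2] = 2 + 10 = 12, A[0][1] + B[1][2] = 3 + -2 = 1, A[0][2] + B[2][2] = 6 + 8 = 14) = 1 (attained at k = 1)
  C[1][0] = min over k of (A[1][0] + B[0][0] = 8 + -1 = 7, A[1][1] + B[1][0] = 4 + -5 = -1, A[1][2] + B[2][0] = 8 + 7 = 15) = -1 (attained at k = 1)
  C[1][1] = min over k of (A[1][0] + B[0][1] = 8 + 10 = 18, A[1][1] + B[1][1] = 4 + 8 = 12, A[1][2] + B[2][1] = 8 + 4 = 12) = 12 (attained at k = 1)
  C[1][2] = min over k of (A[1][0] + B[0][2] = 8 + 10 = 18, A[1][1] + B[1][2] = 4 + -2 = 2, A[1][2] + B[2][2] = 8 + 8 = 16) = 2 (attained at k = 1)
  C[2][0] = min over k of (A[2][0] + B[0][0] = 4 + -1 = 3, A[2][1] + B[1][0] = 7 + -5 = 2, A[2][2] + B[2][0] = 3 + 7 = 10) = 2 (attained at k = 1)
  C[2][1] = min over k of (A[2][0] + B[0][1] = 4 + 10 = 14, A[2][1] + B[1][1] = 7 + 8 = 15, A[2][2] + B[2][1] = 3 + 4 = 7) = 7 (attained at k = 2)
  C[2][2] = min over k of (A[2][0] + B[0][2] = 4 + 10 = 14, A[2][1] + B[1][2] = 7 + -2 = 5, A[2][2] + B[2][2] = 3 + 8 = 11) = 5 (attained at k = 1)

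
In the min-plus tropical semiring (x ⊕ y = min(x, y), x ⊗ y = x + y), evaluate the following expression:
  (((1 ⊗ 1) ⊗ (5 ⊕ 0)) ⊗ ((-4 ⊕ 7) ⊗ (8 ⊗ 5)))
(((1 ⊗ 1) ⊗ (5 ⊕ 0)) ⊗ ((-4 ⊕ 7) ⊗ (8 ⊗ 5))) = 11

Expand innermost to outermost. Recall ⊕ takes the minimum of its arguments and ⊗ takes their sum. Working out the expression (((1 ⊗ 1) ⊗ (5 ⊕ 0)) ⊗ ((-4 ⊕ 7) ⊗ (8 ⊗ 5))) gives 11.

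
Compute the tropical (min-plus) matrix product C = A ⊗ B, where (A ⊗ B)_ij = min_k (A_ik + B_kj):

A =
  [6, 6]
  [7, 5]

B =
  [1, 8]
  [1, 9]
A ⊗ B =
  [7, 14]
  [6, 14]

Apply the min-plus product entry-by-entry:
  C[0][0] = min over k of (A[0][0] + B[0][0] = 6 + 1 = 7, A[0][1] + B[1][0] = 6 + 1 = 7) = 7 (attained at k = 0)
  C[0][1] = min over k of (A[0][0] + B[0][1] = 6 + 8 = 14, A[0][1] + B[1][1] = 6 + 9 = 15) = 14 (attained at k = 0)
  C[1][0] = min over k of (A[1][0] + B[0][0] = 7 + 1 = 8, A[1][1] + B[1][0] = 5 + 1 = 6) = 6 (attained at k = 1)
  C[1][1] = min over k of (A[1][0] + B[0][1] = 7 + 8 = 15, A[1][1] + B[1][1] = 5 + 9 = 14) = 14 (attained at k = 1)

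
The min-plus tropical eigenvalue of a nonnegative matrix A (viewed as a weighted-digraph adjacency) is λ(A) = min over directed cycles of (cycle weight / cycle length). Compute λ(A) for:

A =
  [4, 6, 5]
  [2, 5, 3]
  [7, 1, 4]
λ(A) = 2

Enumerate directed cycles and compute their means (weight / length). Sample:
  cycle 0 → 0: weight = 4, length = 1, mean = 4/1 ≈ 4.000
  cycle 1 → 1: weight = 5, length = 1, mean = 5/1 ≈ 5.000
  cycle 2 → 2: weight = 4, length = 1, mean = 4/1 ≈ 4.000
  cycle 0 → 1 → 0: weight = 8, length = 2, mean = 8/2 ≈ 4.000
  cycle 0 → 2 → 0: weight = 12, length = 2, mean = 12/2 ≈ 6.000
  cycle 1 → 0 → 1: weight = 8, length = 2, mean = 8/2 ≈ 4.000
Minimum mean = 2.000, attained e.g. along the cycle 1 → 2 → 1 with weight 4 and length 2. So λ(A) = 4/2 = 2.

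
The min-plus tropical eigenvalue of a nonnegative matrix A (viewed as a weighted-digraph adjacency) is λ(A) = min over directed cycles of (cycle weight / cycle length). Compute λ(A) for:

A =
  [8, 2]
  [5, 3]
λ(A) = 3

Enumerate directed cycles and compute their means (weight / length). Sample:
  cycle 0 → 0: weight = 8, length = 1, mean = 8/1 ≈ 8.000
  cycle 1 → 1: weight = 3, length = 1, mean = 3/1 ≈ 3.000
  cycle 0 → 1 → 0: weight = 7, length = 2, mean = 7/2 ≈ 3.500
  cycle 1 → 0 → 1: weight = 7, length = 2, mean = 7/2 ≈ 3.500
Minimum mean = 3.000, attained e.g. along the cycle 1 → 1 with weight 3 and length 1. So λ(A) = 3/1 = 3.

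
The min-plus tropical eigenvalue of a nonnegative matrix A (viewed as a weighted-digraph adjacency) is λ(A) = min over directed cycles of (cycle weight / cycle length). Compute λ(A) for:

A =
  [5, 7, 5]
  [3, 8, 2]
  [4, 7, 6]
λ(A) = 13/3

Enumerate directed cycles and compute their means (weight / length). Sample:
  cycle 0 → 0: weight = 5, length = 1, mean = 5/1 ≈ 5.000
  cycle 1 → 1: weight = 8, length = 1, mean = 8/1 ≈ 8.000
  cycle 2 → 2: weight = 6, length = 1, mean = 6/1 ≈ 6.000
  cycle 0 → 1 → 0: weight = 10, length = 2, mean = 10/2 ≈ 5.000
  cycle 0 → 2 → 0: weight = 9, length = 2, mean = 9/2 ≈ 4.500
  cycle 1 → 0 → 1: weight = 10, length = 2, mean = 10/2 ≈ 5.000
Minimum mean = 4.333, attained e.g. along the cycle 0 → 1 → 2 → 0 with weight 13 and length 3. So λ(A) = 13/3 = 13/3.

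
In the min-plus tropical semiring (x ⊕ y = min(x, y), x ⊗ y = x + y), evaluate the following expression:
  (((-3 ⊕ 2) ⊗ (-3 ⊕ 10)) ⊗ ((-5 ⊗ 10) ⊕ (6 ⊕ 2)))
(((-3 ⊕ 2) ⊗ (-3 ⊕ 10)) ⊗ ((-5 ⊗ 10) ⊕ (6 ⊕ 2))) = -4

Expand innermost to outermost. Recall ⊕ takes the minimum of its arguments and ⊗ takes their sum. Working out the expression (((-3 ⊕ 2) ⊗ (-3 ⊕ 10)) ⊗ ((-5 ⊗ 10) ⊕ (6 ⊕ 2))) gives -4.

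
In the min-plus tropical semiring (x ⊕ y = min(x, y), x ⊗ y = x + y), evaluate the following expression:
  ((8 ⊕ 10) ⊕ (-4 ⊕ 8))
((8 ⊕ 10) ⊕ (-4 ⊕ 8)) = -4

Expand innermost to outermost. Recall ⊕ takes the minimum of its arguments and ⊗ takes their sum. Working out the expression ((8 ⊕ 10) ⊕ (-4 ⊕ 8)) gives -4.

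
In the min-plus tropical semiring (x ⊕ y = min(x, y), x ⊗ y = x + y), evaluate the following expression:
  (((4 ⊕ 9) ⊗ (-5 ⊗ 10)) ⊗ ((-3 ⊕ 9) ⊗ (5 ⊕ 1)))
(((4 ⊕ 9) ⊗ (-5 ⊗ 10)) ⊗ ((-3 ⊕ 9) ⊗ (5 ⊕ 1))) = 7

Expand innermost to outermost. Recall ⊕ takes the minimum of its arguments and ⊗ takes their sum. Working out the expression (((4 ⊕ 9) ⊗ (-5 ⊗ 10)) ⊗ ((-3 ⊕ 9) ⊗ (5 ⊕ 1))) gives 7.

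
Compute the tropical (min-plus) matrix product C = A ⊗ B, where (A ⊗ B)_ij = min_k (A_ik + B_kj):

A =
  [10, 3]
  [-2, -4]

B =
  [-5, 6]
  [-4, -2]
A ⊗ B =
  [-1, 1]
  [-8, -6]

Apply the min-plus product entry-by-entry:
  C[0][0] = min over k of (A[0][0] + B[0][0] = 10 + -5 = 5, A[0][1] + B[1][0] = 3 + -4 = -1) = -1 (attained at k = 1)
  C[0][1] = min over k of (A[0][0] + B[0][1] = 10 + 6 = 16, A[0][1] + B[1][1] = 3 + -2 = 1) = 1 (attained at k = 1)
  C[1][0] = min over k of (A[1][0] + B[0][0] = -2 + -5 = -7, A[1][1] + B[1][0] = -4 + -4 = -8) = -8 (attained at k = 1)
  C[1][1] = min over k of (A[1][0] + B[0][1] = -2 + 6 = 4, A[1][1] + B[1][1] = -4 + -2 = -6) = -6 (attained at k = 1)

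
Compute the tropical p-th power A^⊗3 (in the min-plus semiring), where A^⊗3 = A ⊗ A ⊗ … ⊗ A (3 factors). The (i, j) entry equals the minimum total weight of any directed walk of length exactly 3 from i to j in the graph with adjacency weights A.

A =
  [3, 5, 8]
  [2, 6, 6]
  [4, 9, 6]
A^⊗3 =
  [9, 11, 14]
  [8, 10, 13]
  [10, 12, 15]

Each entry (A^⊗3)_ij equals the minimum over all length-3 walks i = v_0 → v_1 → … → v_3 = j of Σ_t A[v_t][v_{t+1}]. For example, for (i, j) = (0, 2) we minimise over 9 possible intermediate vertex sequences; the minimum is 14, attained along the walk 0 → 0 → 0 → 2.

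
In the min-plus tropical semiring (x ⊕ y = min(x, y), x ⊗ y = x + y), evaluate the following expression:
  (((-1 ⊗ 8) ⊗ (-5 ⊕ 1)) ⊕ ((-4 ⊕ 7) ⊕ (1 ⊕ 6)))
(((-1 ⊗ 8) ⊗ (-5 ⊕ 1)) ⊕ ((-4 ⊕ 7) ⊕ (1 ⊕ 6))) = -4

Expand innermost to outermost. Recall ⊕ takes the minimum of its arguments and ⊗ takes their sum. Working out the expression (((-1 ⊗ 8) ⊗ (-5 ⊕ 1)) ⊕ ((-4 ⊕ 7) ⊕ (1 ⊕ 6))) gives -4.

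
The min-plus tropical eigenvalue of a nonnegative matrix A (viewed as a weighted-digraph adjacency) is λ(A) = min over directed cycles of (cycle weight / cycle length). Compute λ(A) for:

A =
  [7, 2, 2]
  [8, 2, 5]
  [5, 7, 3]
λ(A) = 2

Enumerate directed cycles and compute their means (weight / length). Sample:
  cycle 0 → 0: weight = 7, length = 1, mean = 7/1 ≈ 7.000
  cycle 1 → 1: weight = 2, length = 1, mean = 2/1 ≈ 2.000
  cycle 2 → 2: weight = 3, length = 1, mean = 3/1 ≈ 3.000
  cycle 0 → 1 → 0: weight = 10, length = 2, mean = 10/2 ≈ 5.000
  cycle 0 → 2 → 0: weight = 7, length = 2, mean = 7/2 ≈ 3.500
  cycle 1 → 0 → 1: weight = 10, length = 2, mean = 10/2 ≈ 5.000
Minimum mean = 2.000, attained e.g. along the cycle 1 → 1 with weight 2 and length 1. So λ(A) = 2/1 = 2.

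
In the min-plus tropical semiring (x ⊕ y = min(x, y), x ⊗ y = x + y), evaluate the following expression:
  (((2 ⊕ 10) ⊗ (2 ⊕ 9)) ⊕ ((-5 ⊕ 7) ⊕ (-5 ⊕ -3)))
(((2 ⊕ 10) ⊗ (2 ⊕ 9)) ⊕ ((-5 ⊕ 7) ⊕ (-5 ⊕ -3))) = -5

Expand innermost to outermost. Recall ⊕ takes the minimum of its arguments and ⊗ takes their sum. Working out the expression (((2 ⊕ 10) ⊗ (2 ⊕ 9)) ⊕ ((-5 ⊕ 7) ⊕ (-5 ⊕ -3))) gives -5.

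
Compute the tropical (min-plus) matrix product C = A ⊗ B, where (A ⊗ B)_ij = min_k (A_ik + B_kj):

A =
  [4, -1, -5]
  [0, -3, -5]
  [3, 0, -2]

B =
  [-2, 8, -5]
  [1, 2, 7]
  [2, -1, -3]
A ⊗ B =
  [-3, -6, -8]
  [-3, -6, -8]
  [0, -3, -5]

Apply the min-plus product entry-by-entry:
  C[0][0] = min over k of (A[0][0] + B[0][0] = 4 + -2 = 2, A[0][1] + B[1][0] = -1 + 1 = 0, A[0][2] + B[2][0] = -5 + 2 = -3) = -3 (attained at k = 2)
  C[0][1] = min over k of (A[0][0] + B[0][1] = 4 + 8 = 12, A[0][1] + B[1][1] = -1 + 2 = 1, A[0][2] + B[2][1] = -5 + -1 = -6) = -6 (attained at k = 2)
  C[0][2] = min over k of (A[0][0] + B[0][2] = 4 + -5 = -1, A[0][1] + B[1][2] = -1 + 7 = 6, A[0][2] + B[2][2] = -5 + -3 = -8) = -8 (attained at k = 2)
  C[1][0] = min over k of (A[1][0] + B[0][0] = 0 + -2 = -2, A[1][1] + B[1][0] = -3 + 1 = -2, A[1][2] + B[2][0] = -5 + 2 = -3) = -3 (attained at k = 2)
  C[1][1] = min over k of (A[1][0] + B[0][1] = 0 + 8 = 8, A[1][1] + B[1][1] = -3 + 2 = -1, A[1][2] + B[2][1] = -5 + -1 = -6) = -6 (attained at k = 2)
  C[1][2] = min over k of (A[1][0] + B[0][2] = 0 + -5 = -5, A[1][1] + B[1][2] = -3 + 7 = 4, A[1][2] + B[2][2] = -5 + -3 = -8) = -8 (attained at k = 2)
  C[2][0] = min over k of (A[2][0] + B[0][0] = 3 + -2 = 1, A[2][1] + B[1][0] = 0 + 1 = 1, A[2][2] + B[2][0] = -2 + 2 = 0) = 0 (attained at k = 2)
  C[2][1] = min over k of (A[2][0] + B[0][1] = 3 + 8 = 11, A[2][1] + B[1][1] = 0 + 2 = 2, A[2][2] + B[2][1] = -2 + -1 = -3) = -3 (attained at k = 2)
  C[2][2] = min over k of (A[2][0] + B[0][2] = 3 + -5 = -2, A[2][1] + B[1][2] = 0 + 7 = 7, A[2][2] + B[2][2] = -2 + -3 = -5) = -5 (attained at k = 2)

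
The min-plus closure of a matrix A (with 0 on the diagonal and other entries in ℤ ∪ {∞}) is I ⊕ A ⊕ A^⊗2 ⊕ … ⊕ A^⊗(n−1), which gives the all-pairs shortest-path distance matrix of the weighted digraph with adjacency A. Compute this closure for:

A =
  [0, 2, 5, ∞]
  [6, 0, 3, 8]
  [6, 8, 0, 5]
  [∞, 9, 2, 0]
Closure =
  [0, 2, 5, 10]
  [6, 0, 3, 8]
  [6, 8, 0, 5]
  [8, 9, 2, 0]

This is the Floyd-Warshall all-pairs shortest-path computation. For each intermediate vertex k = 0, 1, …, 3, update dist[i][j] ← min(dist[i][j], dist[i][k] + dist[k][j]). The final matrix gives, for each (i, j), the minimum total weight of any directed path from i to j (possibly empty when i = j).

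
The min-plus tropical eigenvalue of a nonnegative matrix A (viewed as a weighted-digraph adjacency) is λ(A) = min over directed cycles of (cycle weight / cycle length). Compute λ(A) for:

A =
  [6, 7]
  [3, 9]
λ(A) = 5

Enumerate directed cycles and compute their means (weight / length). Sample:
  cycle 0 → 0: weight = 6, length = 1, mean = 6/1 ≈ 6.000
  cycle 1 → 1: weight = 9, length = 1, mean = 9/1 ≈ 9.000
  cycle 0 → 1 → 0: weight = 10, length = 2, mean = 10/2 ≈ 5.000
  cycle 1 → 0 → 1: weight = 10, length = 2, mean = 10/2 ≈ 5.000
Minimum mean = 5.000, attained e.g. along the cycle 0 → 1 → 0 with weight 10 and length 2. So λ(A) = 10/2 = 5.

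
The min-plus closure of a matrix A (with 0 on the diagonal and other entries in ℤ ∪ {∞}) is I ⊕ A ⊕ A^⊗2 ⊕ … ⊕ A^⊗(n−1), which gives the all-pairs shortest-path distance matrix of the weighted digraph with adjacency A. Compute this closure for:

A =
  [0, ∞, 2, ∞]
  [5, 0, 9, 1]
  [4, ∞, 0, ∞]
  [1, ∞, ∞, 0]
Closure =
  [0, ∞, 2, ∞]
  [2, 0, 4, 1]
  [4, ∞, 0, ∞]
  [1, ∞, 3, 0]

This is the Floyd-Warshall all-pairs shortest-path computation. For each intermediate vertex k = 0, 1, …, 3, update dist[i][j] ← min(dist[i][j], dist[i][k] + dist[k][j]). The final matrix gives, for each (i, j), the minimum total weight of any directed path from i to j (possibly empty when i = j).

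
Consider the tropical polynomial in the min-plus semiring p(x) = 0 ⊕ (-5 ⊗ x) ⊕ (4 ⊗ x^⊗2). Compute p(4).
p(4) = -1

A tropical monomial a ⊗ x^⊗i evaluates to a + i · x. Evaluating each term at x = 4:
  Term 0 contributes 0 + 0 · 4 = 0
  Term 1 contributes -5 + 1 · 4 = -1
  Term 2 contributes 4 + 2 · 4 = 12
p(4) = ⊕ of these = min[0, -1, 12] = -1.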